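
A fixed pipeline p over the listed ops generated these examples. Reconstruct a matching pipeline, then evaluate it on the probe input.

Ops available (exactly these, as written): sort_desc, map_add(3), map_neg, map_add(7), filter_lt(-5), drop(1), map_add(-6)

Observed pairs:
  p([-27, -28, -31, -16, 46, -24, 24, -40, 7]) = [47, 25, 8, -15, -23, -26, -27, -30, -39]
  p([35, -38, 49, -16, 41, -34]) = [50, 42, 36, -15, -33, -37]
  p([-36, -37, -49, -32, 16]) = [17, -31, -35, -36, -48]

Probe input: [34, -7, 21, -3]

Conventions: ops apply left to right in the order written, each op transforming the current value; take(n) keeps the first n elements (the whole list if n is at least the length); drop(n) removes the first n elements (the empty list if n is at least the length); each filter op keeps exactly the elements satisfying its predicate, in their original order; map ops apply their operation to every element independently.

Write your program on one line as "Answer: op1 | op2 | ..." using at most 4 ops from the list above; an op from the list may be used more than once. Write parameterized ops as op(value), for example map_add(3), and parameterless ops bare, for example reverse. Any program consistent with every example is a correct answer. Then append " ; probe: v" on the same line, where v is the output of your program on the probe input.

sort_desc | map_add(-6) | map_add(7) ; probe: [35, 22, -2, -6]

Check, running the answer program on each example:
  [-27, -28, -31, -16, 46, -24, 24, -40, 7] -> [46, 24, 7, -16, -24, -27, -28, -31, -40] -> [40, 18, 1, -22, -30, -33, -34, -37, -46] -> [47, 25, 8, -15, -23, -26, -27, -30, -39]
  [35, -38, 49, -16, 41, -34] -> [49, 41, 35, -16, -34, -38] -> [43, 35, 29, -22, -40, -44] -> [50, 42, 36, -15, -33, -37]
  [-36, -37, -49, -32, 16] -> [16, -32, -36, -37, -49] -> [10, -38, -42, -43, -55] -> [17, -31, -35, -36, -48]
  probe: [34, -7, 21, -3] -> [34, 21, -3, -7] -> [28, 15, -9, -13] -> [35, 22, -2, -6]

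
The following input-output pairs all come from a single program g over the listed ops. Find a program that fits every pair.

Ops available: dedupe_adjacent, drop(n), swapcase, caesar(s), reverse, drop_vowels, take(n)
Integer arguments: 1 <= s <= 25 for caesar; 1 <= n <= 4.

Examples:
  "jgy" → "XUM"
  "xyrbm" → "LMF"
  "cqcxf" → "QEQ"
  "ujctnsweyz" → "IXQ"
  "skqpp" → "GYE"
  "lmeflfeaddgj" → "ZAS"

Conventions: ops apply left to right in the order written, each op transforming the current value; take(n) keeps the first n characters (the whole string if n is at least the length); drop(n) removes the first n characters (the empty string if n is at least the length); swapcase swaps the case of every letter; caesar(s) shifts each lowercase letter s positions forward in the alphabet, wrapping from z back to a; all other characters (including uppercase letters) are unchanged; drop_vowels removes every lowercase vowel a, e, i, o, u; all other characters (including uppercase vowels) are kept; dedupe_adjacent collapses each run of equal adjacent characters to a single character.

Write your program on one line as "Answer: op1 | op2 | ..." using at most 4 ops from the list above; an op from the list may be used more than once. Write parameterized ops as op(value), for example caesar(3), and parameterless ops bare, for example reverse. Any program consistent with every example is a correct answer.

caesar(14) | dedupe_adjacent | swapcase | take(3)

Check, running the answer program on each example:
  "jgy" -> "xum" -> "xum" -> "XUM" -> "XUM"
  "xyrbm" -> "lmfpa" -> "lmfpa" -> "LMFPA" -> "LMF"
  "cqcxf" -> "qeqlt" -> "qeqlt" -> "QEQLT" -> "QEQ"
  "ujctnsweyz" -> "ixqhbgksmn" -> "ixqhbgksmn" -> "IXQHBGKSMN" -> "IXQ"
  "skqpp" -> "gyedd" -> "gyed" -> "GYED" -> "GYE"
  "lmeflfeaddgj" -> "zastztsorrux" -> "zastztsorux" -> "ZASTZTSORUX" -> "ZAS"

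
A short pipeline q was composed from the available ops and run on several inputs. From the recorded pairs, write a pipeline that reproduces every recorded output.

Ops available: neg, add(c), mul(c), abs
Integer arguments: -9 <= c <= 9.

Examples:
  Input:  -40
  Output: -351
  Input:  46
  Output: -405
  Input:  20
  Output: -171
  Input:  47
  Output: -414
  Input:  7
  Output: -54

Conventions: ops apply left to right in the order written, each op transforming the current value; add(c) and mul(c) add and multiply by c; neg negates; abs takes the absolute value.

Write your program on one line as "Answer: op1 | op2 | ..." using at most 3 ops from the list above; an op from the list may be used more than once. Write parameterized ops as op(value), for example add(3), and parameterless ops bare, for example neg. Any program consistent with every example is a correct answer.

abs | mul(-9) | add(9)

Check, running the answer program on each example:
  -40 -> 40 -> -360 -> -351
  46 -> 46 -> -414 -> -405
  20 -> 20 -> -180 -> -171
  47 -> 47 -> -423 -> -414
  7 -> 7 -> -63 -> -54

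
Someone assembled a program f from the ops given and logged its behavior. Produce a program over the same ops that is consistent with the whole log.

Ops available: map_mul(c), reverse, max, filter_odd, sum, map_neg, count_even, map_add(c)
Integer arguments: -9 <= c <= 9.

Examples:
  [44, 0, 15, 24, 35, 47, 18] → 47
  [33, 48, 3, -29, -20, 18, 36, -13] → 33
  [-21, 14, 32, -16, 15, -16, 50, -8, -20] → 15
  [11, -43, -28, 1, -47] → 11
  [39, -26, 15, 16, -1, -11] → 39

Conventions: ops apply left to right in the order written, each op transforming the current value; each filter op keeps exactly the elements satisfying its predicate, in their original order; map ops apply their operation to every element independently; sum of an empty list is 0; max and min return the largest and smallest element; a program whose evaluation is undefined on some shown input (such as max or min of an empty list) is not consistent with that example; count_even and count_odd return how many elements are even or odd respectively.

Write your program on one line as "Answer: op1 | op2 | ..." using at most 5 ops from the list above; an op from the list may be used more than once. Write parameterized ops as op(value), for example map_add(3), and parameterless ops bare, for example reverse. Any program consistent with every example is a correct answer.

reverse | filter_odd | reverse | max

Check, running the answer program on each example:
  [44, 0, 15, 24, 35, 47, 18] -> [18, 47, 35, 24, 15, 0, 44] -> [47, 35, 15] -> [15, 35, 47] -> 47
  [33, 48, 3, -29, -20, 18, 36, -13] -> [-13, 36, 18, -20, -29, 3, 48, 33] -> [-13, -29, 3, 33] -> [33, 3, -29, -13] -> 33
  [-21, 14, 32, -16, 15, -16, 50, -8, -20] -> [-20, -8, 50, -16, 15, -16, 32, 14, -21] -> [15, -21] -> [-21, 15] -> 15
  [11, -43, -28, 1, -47] -> [-47, 1, -28, -43, 11] -> [-47, 1, -43, 11] -> [11, -43, 1, -47] -> 11
  [39, -26, 15, 16, -1, -11] -> [-11, -1, 16, 15, -26, 39] -> [-11, -1, 15, 39] -> [39, 15, -1, -11] -> 39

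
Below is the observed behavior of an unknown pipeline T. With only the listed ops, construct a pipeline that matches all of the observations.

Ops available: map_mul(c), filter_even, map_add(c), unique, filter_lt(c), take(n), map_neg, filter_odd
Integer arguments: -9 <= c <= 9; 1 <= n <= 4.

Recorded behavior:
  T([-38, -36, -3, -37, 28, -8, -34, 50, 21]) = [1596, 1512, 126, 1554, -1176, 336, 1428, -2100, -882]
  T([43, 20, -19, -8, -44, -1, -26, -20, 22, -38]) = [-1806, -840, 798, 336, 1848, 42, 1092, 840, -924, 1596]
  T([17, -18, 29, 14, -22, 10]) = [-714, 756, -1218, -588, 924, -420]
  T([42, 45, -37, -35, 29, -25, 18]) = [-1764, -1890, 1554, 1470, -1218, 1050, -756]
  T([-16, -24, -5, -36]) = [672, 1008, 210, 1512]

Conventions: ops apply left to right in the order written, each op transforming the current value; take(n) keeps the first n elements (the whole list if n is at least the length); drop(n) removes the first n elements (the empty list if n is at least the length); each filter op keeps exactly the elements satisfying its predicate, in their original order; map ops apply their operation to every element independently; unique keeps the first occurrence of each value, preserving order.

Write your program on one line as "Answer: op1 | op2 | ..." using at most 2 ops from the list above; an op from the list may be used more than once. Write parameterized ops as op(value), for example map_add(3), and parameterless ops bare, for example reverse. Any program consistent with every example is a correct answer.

map_mul(-6) | map_mul(7)

Check, running the answer program on each example:
  [-38, -36, -3, -37, 28, -8, -34, 50, 21] -> [228, 216, 18, 222, -168, 48, 204, -300, -126] -> [1596, 1512, 126, 1554, -1176, 336, 1428, -2100, -882]
  [43, 20, -19, -8, -44, -1, -26, -20, 22, -38] -> [-258, -120, 114, 48, 264, 6, 156, 120, -132, 228] -> [-1806, -840, 798, 336, 1848, 42, 1092, 840, -924, 1596]
  [17, -18, 29, 14, -22, 10] -> [-102, 108, -174, -84, 132, -60] -> [-714, 756, -1218, -588, 924, -420]
  [42, 45, -37, -35, 29, -25, 18] -> [-252, -270, 222, 210, -174, 150, -108] -> [-1764, -1890, 1554, 1470, -1218, 1050, -756]
  [-16, -24, -5, -36] -> [96, 144, 30, 216] -> [672, 1008, 210, 1512]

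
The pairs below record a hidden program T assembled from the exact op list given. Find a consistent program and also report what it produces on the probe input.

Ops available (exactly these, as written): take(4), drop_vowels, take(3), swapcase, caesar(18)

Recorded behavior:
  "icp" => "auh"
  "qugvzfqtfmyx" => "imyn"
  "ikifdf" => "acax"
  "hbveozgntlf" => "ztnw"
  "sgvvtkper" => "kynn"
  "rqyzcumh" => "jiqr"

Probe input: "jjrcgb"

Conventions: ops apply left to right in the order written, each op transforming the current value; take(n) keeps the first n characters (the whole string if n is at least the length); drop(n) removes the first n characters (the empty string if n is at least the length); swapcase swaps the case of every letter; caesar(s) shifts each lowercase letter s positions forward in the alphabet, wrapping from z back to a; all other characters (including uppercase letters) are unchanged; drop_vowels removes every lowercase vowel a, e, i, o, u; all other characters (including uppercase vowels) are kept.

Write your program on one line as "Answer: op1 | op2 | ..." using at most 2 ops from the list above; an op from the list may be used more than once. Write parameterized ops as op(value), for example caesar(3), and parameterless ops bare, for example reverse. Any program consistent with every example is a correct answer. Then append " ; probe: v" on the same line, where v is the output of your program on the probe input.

take(4) | caesar(18) ; probe: "bbju"

Check, running the answer program on each example:
  "icp" -> "icp" -> "auh"
  "qugvzfqtfmyx" -> "qugv" -> "imyn"
  "ikifdf" -> "ikif" -> "acax"
  "hbveozgntlf" -> "hbve" -> "ztnw"
  "sgvvtkper" -> "sgvv" -> "kynn"
  "rqyzcumh" -> "rqyz" -> "jiqr"
  probe: "jjrcgb" -> "jjrc" -> "bbju"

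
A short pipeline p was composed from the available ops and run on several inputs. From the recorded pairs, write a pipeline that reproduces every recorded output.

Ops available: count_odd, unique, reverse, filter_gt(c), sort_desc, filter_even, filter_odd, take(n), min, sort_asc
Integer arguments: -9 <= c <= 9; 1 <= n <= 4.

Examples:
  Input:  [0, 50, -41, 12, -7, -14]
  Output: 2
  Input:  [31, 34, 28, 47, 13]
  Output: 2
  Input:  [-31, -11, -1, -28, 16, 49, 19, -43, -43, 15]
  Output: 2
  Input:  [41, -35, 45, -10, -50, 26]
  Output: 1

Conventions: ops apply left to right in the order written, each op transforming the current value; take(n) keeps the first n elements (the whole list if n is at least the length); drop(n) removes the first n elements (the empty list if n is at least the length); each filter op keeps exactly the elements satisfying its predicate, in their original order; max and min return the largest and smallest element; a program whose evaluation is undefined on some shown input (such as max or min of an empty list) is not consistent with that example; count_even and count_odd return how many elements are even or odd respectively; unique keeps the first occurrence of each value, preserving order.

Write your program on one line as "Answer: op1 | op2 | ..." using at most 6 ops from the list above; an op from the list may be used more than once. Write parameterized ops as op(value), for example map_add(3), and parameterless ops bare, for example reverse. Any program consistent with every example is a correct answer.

sort_asc | unique | take(3) | filter_odd | count_odd

Check, running the answer program on each example:
  [0, 50, -41, 12, -7, -14] -> [-41, -14, -7, 0, 12, 50] -> [-41, -14, -7, 0, 12, 50] -> [-41, -14, -7] -> [-41, -7] -> 2
  [31, 34, 28, 47, 13] -> [13, 28, 31, 34, 47] -> [13, 28, 31, 34, 47] -> [13, 28, 31] -> [13, 31] -> 2
  [-31, -11, -1, -28, 16, 49, 19, -43, -43, 15] -> [-43, -43, -31, -28, -11, -1, 15, 16, 19, 49] -> [-43, -31, -28, -11, -1, 15, 16, 19, 49] -> [-43, -31, -28] -> [-43, -31] -> 2
  [41, -35, 45, -10, -50, 26] -> [-50, -35, -10, 26, 41, 45] -> [-50, -35, -10, 26, 41, 45] -> [-50, -35, -10] -> [-35] -> 1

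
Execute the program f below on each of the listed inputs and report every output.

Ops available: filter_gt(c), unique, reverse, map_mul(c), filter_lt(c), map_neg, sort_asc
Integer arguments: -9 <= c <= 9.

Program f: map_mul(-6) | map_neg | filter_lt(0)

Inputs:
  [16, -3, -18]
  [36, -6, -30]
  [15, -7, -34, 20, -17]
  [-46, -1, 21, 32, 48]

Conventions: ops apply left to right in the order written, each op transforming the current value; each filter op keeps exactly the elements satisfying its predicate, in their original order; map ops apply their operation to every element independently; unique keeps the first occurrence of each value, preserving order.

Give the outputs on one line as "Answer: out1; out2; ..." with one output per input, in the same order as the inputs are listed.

Execution, op by op:
  [16, -3, -18] -> [-96, 18, 108] -> [96, -18, -108] -> [-18, -108]
  [36, -6, -30] -> [-216, 36, 180] -> [216, -36, -180] -> [-36, -180]
  [15, -7, -34, 20, -17] -> [-90, 42, 204, -120, 102] -> [90, -42, -204, 120, -102] -> [-42, -204, -102]
  [-46, -1, 21, 32, 48] -> [276, 6, -126, -192, -288] -> [-276, -6, 126, 192, 288] -> [-276, -6]

[-18, -108]; [-36, -180]; [-42, -204, -102]; [-276, -6]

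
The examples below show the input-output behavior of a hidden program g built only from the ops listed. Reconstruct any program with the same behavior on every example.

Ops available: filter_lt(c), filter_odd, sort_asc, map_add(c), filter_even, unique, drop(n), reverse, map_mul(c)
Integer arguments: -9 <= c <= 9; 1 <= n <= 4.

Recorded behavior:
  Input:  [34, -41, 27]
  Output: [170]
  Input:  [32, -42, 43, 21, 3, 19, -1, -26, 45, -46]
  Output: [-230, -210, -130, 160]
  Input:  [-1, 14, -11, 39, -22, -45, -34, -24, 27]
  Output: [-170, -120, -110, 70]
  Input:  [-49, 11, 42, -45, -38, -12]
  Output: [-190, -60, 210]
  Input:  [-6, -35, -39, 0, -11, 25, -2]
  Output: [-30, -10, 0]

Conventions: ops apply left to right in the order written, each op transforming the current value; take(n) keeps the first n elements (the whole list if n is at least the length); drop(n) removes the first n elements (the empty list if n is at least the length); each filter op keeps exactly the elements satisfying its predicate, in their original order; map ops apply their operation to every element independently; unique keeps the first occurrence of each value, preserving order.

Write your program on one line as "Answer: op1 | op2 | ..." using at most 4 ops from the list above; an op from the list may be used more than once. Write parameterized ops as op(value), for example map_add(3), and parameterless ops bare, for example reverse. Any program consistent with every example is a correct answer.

filter_even | reverse | map_mul(5) | sort_asc

Check, running the answer program on each example:
  [34, -41, 27] -> [34] -> [34] -> [170] -> [170]
  [32, -42, 43, 21, 3, 19, -1, -26, 45, -46] -> [32, -42, -26, -46] -> [-46, -26, -42, 32] -> [-230, -130, -210, 160] -> [-230, -210, -130, 160]
  [-1, 14, -11, 39, -22, -45, -34, -24, 27] -> [14, -22, -34, -24] -> [-24, -34, -22, 14] -> [-120, -170, -110, 70] -> [-170, -120, -110, 70]
  [-49, 11, 42, -45, -38, -12] -> [42, -38, -12] -> [-12, -38, 42] -> [-60, -190, 210] -> [-190, -60, 210]
  [-6, -35, -39, 0, -11, 25, -2] -> [-6, 0, -2] -> [-2, 0, -6] -> [-10, 0, -30] -> [-30, -10, 0]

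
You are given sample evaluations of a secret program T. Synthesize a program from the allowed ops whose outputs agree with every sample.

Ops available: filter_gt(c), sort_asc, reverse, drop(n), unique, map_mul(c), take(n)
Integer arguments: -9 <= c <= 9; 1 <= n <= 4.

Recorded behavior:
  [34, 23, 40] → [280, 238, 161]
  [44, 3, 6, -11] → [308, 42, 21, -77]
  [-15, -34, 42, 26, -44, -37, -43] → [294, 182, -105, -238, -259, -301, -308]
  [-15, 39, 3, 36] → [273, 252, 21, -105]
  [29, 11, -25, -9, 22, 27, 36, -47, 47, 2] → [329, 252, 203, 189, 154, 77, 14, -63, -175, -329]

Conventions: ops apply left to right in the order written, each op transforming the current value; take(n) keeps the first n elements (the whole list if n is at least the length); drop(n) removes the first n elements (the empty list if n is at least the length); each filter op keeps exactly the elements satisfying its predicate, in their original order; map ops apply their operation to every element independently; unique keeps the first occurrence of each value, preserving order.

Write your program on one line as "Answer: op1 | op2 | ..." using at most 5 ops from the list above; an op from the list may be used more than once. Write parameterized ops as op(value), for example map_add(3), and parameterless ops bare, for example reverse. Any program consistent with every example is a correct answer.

map_mul(7) | reverse | sort_asc | reverse

Check, running the answer program on each example:
  [34, 23, 40] -> [238, 161, 280] -> [280, 161, 238] -> [161, 238, 280] -> [280, 238, 161]
  [44, 3, 6, -11] -> [308, 21, 42, -77] -> [-77, 42, 21, 308] -> [-77, 21, 42, 308] -> [308, 42, 21, -77]
  [-15, -34, 42, 26, -44, -37, -43] -> [-105, -238, 294, 182, -308, -259, -301] -> [-301, -259, -308, 182, 294, -238, -105] -> [-308, -301, -259, -238, -105, 182, 294] -> [294, 182, -105, -238, -259, -301, -308]
  [-15, 39, 3, 36] -> [-105, 273, 21, 252] -> [252, 21, 273, -105] -> [-105, 21, 252, 273] -> [273, 252, 21, -105]
  [29, 11, -25, -9, 22, 27, 36, -47, 47, 2] -> [203, 77, -175, -63, 154, 189, 252, -329, 329, 14] -> [14, 329, -329, 252, 189, 154, -63, -175, 77, 203] -> [-329, -175, -63, 14, 77, 154, 189, 203, 252, 329] -> [329, 252, 203, 189, 154, 77, 14, -63, -175, -329]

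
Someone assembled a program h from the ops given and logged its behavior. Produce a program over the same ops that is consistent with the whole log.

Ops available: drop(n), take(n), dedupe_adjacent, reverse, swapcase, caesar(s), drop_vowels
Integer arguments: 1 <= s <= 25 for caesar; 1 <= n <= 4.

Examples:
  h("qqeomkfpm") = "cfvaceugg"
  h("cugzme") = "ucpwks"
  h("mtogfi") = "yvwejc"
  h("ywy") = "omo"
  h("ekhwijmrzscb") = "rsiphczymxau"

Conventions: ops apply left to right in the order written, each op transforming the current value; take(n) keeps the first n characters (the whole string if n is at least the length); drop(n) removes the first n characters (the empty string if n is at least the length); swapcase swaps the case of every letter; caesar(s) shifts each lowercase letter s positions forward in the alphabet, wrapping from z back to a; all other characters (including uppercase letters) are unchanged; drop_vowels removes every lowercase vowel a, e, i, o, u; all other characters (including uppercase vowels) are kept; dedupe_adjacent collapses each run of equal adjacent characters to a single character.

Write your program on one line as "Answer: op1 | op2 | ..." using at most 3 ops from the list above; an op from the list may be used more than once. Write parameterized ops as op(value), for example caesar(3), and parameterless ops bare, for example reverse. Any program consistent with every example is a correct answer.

caesar(16) | reverse

Check, running the answer program on each example:
  "qqeomkfpm" -> "gguecavfc" -> "cfvaceugg"
  "cugzme" -> "skwpcu" -> "ucpwks"
  "mtogfi" -> "cjewvy" -> "yvwejc"
  "ywy" -> "omo" -> "omo"
  "ekhwijmrzscb" -> "uaxmyzchpisr" -> "rsiphczymxau"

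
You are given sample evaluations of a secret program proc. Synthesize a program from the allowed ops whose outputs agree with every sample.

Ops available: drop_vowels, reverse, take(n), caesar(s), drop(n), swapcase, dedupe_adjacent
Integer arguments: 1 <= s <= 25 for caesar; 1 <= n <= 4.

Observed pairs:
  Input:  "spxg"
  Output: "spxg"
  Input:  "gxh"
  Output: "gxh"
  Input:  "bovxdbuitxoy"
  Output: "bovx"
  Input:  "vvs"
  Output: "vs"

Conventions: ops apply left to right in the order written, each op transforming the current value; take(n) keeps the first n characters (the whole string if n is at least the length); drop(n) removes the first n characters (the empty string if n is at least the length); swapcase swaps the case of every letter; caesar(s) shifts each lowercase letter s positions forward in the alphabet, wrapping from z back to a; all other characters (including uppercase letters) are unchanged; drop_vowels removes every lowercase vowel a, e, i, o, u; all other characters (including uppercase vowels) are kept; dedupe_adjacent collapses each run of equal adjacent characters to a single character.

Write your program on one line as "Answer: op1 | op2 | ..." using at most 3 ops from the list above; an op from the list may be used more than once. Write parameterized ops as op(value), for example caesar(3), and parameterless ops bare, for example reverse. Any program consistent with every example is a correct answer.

take(4) | dedupe_adjacent

Check, running the answer program on each example:
  "spxg" -> "spxg" -> "spxg"
  "gxh" -> "gxh" -> "gxh"
  "bovxdbuitxoy" -> "bovx" -> "bovx"
  "vvs" -> "vvs" -> "vs"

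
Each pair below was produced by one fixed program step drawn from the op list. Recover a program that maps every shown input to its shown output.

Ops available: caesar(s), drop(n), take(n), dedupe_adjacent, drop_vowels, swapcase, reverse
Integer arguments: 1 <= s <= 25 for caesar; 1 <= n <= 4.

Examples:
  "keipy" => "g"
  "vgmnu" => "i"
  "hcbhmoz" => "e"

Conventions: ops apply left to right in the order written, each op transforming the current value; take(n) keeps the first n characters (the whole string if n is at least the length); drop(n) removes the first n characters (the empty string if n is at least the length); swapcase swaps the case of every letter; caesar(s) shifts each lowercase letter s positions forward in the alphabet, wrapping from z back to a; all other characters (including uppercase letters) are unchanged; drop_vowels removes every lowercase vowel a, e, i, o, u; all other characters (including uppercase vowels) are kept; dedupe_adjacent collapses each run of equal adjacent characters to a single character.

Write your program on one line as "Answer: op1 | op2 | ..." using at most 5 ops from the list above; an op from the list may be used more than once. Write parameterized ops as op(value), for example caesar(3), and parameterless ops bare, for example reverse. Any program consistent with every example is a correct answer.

drop(1) | caesar(1) | drop_vowels | take(1) | caesar(1)

Check, running the answer program on each example:
  "keipy" -> "eipy" -> "fjqz" -> "fjqz" -> "f" -> "g"
  "vgmnu" -> "gmnu" -> "hnov" -> "hnv" -> "h" -> "i"
  "hcbhmoz" -> "cbhmoz" -> "dcinpa" -> "dcnp" -> "d" -> "e"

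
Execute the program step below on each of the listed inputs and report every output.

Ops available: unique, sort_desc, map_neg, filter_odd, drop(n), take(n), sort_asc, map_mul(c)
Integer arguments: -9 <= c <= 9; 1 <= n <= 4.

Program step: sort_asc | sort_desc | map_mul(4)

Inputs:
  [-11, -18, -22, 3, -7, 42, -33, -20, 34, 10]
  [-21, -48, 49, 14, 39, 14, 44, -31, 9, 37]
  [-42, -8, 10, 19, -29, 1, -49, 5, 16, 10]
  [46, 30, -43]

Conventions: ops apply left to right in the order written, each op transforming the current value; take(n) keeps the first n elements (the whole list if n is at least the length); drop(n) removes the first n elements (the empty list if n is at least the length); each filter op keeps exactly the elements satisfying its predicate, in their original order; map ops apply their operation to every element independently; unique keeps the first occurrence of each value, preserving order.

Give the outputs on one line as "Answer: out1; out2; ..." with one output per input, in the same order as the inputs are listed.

[168, 136, 40, 12, -28, -44, -72, -80, -88, -132]; [196, 176, 156, 148, 56, 56, 36, -84, -124, -192]; [76, 64, 40, 40, 20, 4, -32, -116, -168, -196]; [184, 120, -172]

Execution, op by op:
  [-11, -18, -22, 3, -7, 42, -33, -20, 34, 10] -> [-33, -22, -20, -18, -11, -7, 3, 10, 34, 42] -> [42, 34, 10, 3, -7, -11, -18, -20, -22, -33] -> [168, 136, 40, 12, -28, -44, -72, -80, -88, -132]
  [-21, -48, 49, 14, 39, 14, 44, -31, 9, 37] -> [-48, -31, -21, 9, 14, 14, 37, 39, 44, 49] -> [49, 44, 39, 37, 14, 14, 9, -21, -31, -48] -> [196, 176, 156, 148, 56, 56, 36, -84, -124, -192]
  [-42, -8, 10, 19, -29, 1, -49, 5, 16, 10] -> [-49, -42, -29, -8, 1, 5, 10, 10, 16, 19] -> [19, 16, 10, 10, 5, 1, -8, -29, -42, -49] -> [76, 64, 40, 40, 20, 4, -32, -116, -168, -196]
  [46, 30, -43] -> [-43, 30, 46] -> [46, 30, -43] -> [184, 120, -172]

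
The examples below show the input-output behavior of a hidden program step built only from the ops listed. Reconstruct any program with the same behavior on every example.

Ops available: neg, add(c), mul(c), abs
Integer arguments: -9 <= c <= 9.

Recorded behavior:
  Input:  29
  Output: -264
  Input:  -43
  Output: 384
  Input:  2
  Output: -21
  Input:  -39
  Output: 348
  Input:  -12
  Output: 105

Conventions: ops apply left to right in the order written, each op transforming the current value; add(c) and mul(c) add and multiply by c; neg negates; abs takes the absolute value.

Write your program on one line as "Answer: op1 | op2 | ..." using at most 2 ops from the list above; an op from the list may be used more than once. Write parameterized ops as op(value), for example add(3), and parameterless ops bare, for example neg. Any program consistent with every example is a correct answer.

mul(-9) | add(-3)

Check, running the answer program on each example:
  29 -> -261 -> -264
  -43 -> 387 -> 384
  2 -> -18 -> -21
  -39 -> 351 -> 348
  -12 -> 108 -> 105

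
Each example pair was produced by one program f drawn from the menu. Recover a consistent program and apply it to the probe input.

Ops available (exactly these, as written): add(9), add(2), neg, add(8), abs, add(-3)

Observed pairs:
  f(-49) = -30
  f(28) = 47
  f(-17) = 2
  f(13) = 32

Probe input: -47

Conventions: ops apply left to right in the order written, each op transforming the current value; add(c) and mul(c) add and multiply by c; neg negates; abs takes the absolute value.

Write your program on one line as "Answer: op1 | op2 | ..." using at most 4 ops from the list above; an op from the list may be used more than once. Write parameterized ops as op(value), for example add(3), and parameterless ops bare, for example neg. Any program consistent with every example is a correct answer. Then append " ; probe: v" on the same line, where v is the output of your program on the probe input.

add(9) | add(2) | add(8) ; probe: -28

Check, running the answer program on each example:
  -49 -> -40 -> -38 -> -30
  28 -> 37 -> 39 -> 47
  -17 -> -8 -> -6 -> 2
  13 -> 22 -> 24 -> 32
  probe: -47 -> -38 -> -36 -> -28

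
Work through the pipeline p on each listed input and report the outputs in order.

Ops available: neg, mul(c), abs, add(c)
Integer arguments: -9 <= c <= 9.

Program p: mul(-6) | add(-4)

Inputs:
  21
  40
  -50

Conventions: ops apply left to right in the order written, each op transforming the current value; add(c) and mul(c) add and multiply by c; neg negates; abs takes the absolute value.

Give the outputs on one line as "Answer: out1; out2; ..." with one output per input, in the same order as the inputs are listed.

Execution, op by op:
  21 -> -126 -> -130
  40 -> -240 -> -244
  -50 -> 300 -> 296

-130; -244; 296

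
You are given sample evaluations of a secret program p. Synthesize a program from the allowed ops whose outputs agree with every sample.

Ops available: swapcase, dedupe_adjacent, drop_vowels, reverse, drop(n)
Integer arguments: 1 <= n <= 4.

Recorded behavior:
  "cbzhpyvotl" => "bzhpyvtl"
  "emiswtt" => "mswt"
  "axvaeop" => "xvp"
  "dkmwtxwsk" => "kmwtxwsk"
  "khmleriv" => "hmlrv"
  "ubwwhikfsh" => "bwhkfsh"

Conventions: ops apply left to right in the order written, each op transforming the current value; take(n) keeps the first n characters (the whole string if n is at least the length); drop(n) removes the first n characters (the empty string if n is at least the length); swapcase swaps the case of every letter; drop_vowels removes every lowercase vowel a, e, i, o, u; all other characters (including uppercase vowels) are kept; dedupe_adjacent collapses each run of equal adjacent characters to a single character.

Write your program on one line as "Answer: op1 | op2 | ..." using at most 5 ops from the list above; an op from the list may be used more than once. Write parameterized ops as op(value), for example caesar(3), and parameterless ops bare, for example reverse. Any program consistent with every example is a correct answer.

drop(1) | reverse | dedupe_adjacent | reverse | drop_vowels

Check, running the answer program on each example:
  "cbzhpyvotl" -> "bzhpyvotl" -> "ltovyphzb" -> "ltovyphzb" -> "bzhpyvotl" -> "bzhpyvtl"
  "emiswtt" -> "miswtt" -> "ttwsim" -> "twsim" -> "miswt" -> "mswt"
  "axvaeop" -> "xvaeop" -> "poeavx" -> "poeavx" -> "xvaeop" -> "xvp"
  "dkmwtxwsk" -> "kmwtxwsk" -> "kswxtwmk" -> "kswxtwmk" -> "kmwtxwsk" -> "kmwtxwsk"
  "khmleriv" -> "hmleriv" -> "virelmh" -> "virelmh" -> "hmleriv" -> "hmlrv"
  "ubwwhikfsh" -> "bwwhikfsh" -> "hsfkihwwb" -> "hsfkihwb" -> "bwhikfsh" -> "bwhkfsh"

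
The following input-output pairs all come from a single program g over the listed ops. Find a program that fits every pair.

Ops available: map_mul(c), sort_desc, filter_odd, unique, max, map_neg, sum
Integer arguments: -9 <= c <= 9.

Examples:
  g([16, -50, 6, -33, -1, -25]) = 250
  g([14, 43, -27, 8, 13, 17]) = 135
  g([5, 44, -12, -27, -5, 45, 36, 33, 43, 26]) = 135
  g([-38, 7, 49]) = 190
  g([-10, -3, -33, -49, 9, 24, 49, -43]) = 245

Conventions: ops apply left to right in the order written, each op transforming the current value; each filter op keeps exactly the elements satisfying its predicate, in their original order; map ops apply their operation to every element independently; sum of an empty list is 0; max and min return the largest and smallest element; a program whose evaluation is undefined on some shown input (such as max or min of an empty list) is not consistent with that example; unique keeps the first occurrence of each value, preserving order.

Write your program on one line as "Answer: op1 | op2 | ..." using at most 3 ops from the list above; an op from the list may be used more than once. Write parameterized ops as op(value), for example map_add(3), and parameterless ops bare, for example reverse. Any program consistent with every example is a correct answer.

map_mul(-1) | map_mul(5) | max

Check, running the answer program on each example:
  [16, -50, 6, -33, -1, -25] -> [-16, 50, -6, 33, 1, 25] -> [-80, 250, -30, 165, 5, 125] -> 250
  [14, 43, -27, 8, 13, 17] -> [-14, -43, 27, -8, -13, -17] -> [-70, -215, 135, -40, -65, -85] -> 135
  [5, 44, -12, -27, -5, 45, 36, 33, 43, 26] -> [-5, -44, 12, 27, 5, -45, -36, -33, -43, -26] -> [-25, -220, 60, 135, 25, -225, -180, -165, -215, -130] -> 135
  [-38, 7, 49] -> [38, -7, -49] -> [190, -35, -245] -> 190
  [-10, -3, -33, -49, 9, 24, 49, -43] -> [10, 3, 33, 49, -9, -24, -49, 43] -> [50, 15, 165, 245, -45, -120, -245, 215] -> 245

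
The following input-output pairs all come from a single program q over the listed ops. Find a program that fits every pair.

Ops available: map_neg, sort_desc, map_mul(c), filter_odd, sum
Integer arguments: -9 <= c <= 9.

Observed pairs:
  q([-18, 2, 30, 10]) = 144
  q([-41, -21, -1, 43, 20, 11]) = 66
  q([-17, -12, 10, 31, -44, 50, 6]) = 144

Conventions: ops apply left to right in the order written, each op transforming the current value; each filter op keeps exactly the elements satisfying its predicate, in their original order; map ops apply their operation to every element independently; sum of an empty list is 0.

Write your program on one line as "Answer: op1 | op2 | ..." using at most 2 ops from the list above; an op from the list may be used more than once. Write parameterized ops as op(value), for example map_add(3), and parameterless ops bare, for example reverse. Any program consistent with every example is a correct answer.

map_mul(6) | sum

Check, running the answer program on each example:
  [-18, 2, 30, 10] -> [-108, 12, 180, 60] -> 144
  [-41, -21, -1, 43, 20, 11] -> [-246, -126, -6, 258, 120, 66] -> 66
  [-17, -12, 10, 31, -44, 50, 6] -> [-102, -72, 60, 186, -264, 300, 36] -> 144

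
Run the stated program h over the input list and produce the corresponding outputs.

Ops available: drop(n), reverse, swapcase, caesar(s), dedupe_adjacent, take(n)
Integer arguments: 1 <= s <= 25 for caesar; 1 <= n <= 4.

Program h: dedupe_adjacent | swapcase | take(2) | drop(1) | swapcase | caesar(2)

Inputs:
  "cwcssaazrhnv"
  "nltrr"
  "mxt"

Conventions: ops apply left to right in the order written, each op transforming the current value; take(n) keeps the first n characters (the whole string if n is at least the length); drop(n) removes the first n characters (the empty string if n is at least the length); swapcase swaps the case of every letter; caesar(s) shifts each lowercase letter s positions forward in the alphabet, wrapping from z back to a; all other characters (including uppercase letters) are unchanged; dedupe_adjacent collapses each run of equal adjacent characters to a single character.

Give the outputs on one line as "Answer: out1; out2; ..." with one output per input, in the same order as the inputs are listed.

Execution, op by op:
  "cwcssaazrhnv" -> "cwcsazrhnv" -> "CWCSAZRHNV" -> "CW" -> "W" -> "w" -> "y"
  "nltrr" -> "nltr" -> "NLTR" -> "NL" -> "L" -> "l" -> "n"
  "mxt" -> "mxt" -> "MXT" -> "MX" -> "X" -> "x" -> "z"

"y"; "n"; "z"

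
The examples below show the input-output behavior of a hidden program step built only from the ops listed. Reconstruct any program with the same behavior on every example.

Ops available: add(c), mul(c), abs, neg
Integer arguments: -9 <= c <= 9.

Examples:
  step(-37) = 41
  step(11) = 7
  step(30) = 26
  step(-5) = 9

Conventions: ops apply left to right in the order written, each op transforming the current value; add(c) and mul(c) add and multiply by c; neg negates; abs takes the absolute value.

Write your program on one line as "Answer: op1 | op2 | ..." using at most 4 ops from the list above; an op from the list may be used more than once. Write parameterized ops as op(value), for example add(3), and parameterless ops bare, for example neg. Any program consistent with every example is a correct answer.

neg | add(4) | abs

Check, running the answer program on each example:
  -37 -> 37 -> 41 -> 41
  11 -> -11 -> -7 -> 7
  30 -> -30 -> -26 -> 26
  -5 -> 5 -> 9 -> 9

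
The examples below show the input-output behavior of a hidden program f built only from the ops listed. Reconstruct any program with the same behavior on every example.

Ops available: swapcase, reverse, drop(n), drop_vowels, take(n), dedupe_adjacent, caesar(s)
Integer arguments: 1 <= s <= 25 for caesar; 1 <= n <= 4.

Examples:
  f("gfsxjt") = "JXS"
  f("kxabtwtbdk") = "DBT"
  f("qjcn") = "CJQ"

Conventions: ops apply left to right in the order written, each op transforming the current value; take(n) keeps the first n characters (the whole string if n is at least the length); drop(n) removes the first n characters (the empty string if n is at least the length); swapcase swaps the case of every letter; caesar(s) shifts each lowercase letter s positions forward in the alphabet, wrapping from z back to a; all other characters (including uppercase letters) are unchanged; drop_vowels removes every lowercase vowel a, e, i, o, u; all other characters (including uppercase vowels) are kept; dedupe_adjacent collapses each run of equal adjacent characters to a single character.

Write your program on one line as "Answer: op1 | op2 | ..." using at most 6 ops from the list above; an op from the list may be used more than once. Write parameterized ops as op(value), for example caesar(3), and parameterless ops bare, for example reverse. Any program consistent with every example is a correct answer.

drop_vowels | reverse | take(4) | drop(1) | swapcase

Check, running the answer program on each example:
  "gfsxjt" -> "gfsxjt" -> "tjxsfg" -> "tjxs" -> "jxs" -> "JXS"
  "kxabtwtbdk" -> "kxbtwtbdk" -> "kdbtwtbxk" -> "kdbt" -> "dbt" -> "DBT"
  "qjcn" -> "qjcn" -> "ncjq" -> "ncjq" -> "cjq" -> "CJQ"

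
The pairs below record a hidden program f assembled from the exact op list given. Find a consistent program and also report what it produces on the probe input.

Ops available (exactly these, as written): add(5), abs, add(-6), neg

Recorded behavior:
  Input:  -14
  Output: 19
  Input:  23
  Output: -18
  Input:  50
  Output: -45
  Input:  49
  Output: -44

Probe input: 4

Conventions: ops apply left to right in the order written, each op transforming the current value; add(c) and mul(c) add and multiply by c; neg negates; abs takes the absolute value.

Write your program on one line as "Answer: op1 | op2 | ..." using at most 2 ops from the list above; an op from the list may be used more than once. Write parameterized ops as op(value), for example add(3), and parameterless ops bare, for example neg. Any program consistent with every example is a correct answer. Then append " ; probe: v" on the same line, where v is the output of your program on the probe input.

neg | add(5) ; probe: 1

Check, running the answer program on each example:
  -14 -> 14 -> 19
  23 -> -23 -> -18
  50 -> -50 -> -45
  49 -> -49 -> -44
  probe: 4 -> -4 -> 1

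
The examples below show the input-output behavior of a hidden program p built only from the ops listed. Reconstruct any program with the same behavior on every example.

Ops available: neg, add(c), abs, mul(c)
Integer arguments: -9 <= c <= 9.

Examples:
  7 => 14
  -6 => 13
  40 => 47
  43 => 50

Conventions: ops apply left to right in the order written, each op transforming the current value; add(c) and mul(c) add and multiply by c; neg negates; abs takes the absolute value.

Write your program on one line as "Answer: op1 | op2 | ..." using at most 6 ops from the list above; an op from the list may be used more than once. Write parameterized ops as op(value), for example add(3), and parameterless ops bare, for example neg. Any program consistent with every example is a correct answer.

neg | abs | mul(-1) | add(-7) | neg

Check, running the answer program on each example:
  7 -> -7 -> 7 -> -7 -> -14 -> 14
  -6 -> 6 -> 6 -> -6 -> -13 -> 13
  40 -> -40 -> 40 -> -40 -> -47 -> 47
  43 -> -43 -> 43 -> -43 -> -50 -> 50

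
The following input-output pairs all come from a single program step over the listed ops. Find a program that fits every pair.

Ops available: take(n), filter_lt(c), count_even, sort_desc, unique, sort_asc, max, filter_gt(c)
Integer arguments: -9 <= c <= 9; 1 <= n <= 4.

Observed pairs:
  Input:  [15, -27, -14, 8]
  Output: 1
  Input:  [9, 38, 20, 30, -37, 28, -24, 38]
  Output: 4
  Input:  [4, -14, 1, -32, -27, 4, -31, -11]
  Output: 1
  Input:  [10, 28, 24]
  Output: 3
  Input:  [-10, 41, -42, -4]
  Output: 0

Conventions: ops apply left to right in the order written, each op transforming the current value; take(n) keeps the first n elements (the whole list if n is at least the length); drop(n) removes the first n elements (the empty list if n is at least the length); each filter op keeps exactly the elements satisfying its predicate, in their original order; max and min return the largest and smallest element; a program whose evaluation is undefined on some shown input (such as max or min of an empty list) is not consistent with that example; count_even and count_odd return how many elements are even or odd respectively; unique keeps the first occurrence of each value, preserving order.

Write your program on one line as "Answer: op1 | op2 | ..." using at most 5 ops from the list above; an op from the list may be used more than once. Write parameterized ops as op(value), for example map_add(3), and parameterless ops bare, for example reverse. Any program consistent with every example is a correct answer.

unique | sort_asc | filter_gt(-1) | count_even

Check, running the answer program on each example:
  [15, -27, -14, 8] -> [15, -27, -14, 8] -> [-27, -14, 8, 15] -> [8, 15] -> 1
  [9, 38, 20, 30, -37, 28, -24, 38] -> [9, 38, 20, 30, -37, 28, -24] -> [-37, -24, 9, 20, 28, 30, 38] -> [9, 20, 28, 30, 38] -> 4
  [4, -14, 1, -32, -27, 4, -31, -11] -> [4, -14, 1, -32, -27, -31, -11] -> [-32, -31, -27, -14, -11, 1, 4] -> [1, 4] -> 1
  [10, 28, 24] -> [10, 28, 24] -> [10, 24, 28] -> [10, 24, 28] -> 3
  [-10, 41, -42, -4] -> [-10, 41, -42, -4] -> [-42, -10, -4, 41] -> [41] -> 0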